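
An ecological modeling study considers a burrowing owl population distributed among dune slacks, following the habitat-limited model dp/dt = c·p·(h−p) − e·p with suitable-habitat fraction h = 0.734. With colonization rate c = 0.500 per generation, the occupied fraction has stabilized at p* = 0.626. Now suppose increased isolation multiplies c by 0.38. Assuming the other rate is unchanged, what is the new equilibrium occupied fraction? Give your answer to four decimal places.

0.4498

Balance c(h−p*) = e gives e = 0.500×(0.734 − 0.62600) = 0.05400.
New p* = 0.734 − e/c = 0.734 − 0.05400/0.19000 = 0.44979.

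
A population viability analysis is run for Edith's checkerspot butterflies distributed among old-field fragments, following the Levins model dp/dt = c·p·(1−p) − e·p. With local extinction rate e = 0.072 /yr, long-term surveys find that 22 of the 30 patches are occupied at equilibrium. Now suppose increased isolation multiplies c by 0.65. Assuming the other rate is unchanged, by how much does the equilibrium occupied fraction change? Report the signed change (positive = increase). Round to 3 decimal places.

Observed p* = 22/30 = 0.73333.
Balance c(1−p*) = e gives c = e/(1 − 0.73333) = 0.072/0.26667 = 0.27000.
New p* = 1 − e/c = 1 − 0.07200/0.17550 = 0.58974.
Δp* = 0.58974 − 0.73333 = -0.14359.

-0.144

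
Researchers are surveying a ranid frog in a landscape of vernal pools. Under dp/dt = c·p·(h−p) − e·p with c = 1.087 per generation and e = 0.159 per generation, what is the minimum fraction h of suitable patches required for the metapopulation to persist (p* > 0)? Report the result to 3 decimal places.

0.146

p* = h − e/c is positive only when h > e/c.
h_min = e/c = 0.159/1.087 = 0.1463.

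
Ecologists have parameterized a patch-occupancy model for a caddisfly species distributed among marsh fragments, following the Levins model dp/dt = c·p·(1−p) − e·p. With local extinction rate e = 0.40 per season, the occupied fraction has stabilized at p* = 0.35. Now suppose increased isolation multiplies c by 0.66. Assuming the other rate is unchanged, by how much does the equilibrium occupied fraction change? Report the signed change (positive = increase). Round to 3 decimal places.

-0.335

Balance c(1−p*) = e gives c = e/(1 − 0.35000) = 0.40/0.65000 = 0.61538.
New p* = 1 − e/c = 1 − 0.40000/0.40615 = 0.01514.
Δp* = 0.01514 − 0.35000 = -0.33486.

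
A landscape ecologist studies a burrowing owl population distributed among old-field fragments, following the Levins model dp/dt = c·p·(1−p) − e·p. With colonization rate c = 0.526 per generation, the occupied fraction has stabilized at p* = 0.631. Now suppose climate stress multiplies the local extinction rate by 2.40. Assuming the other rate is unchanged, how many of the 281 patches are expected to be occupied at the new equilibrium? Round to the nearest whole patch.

Balance c(1−p*) = e gives e = 0.526×(1 − 0.63100) = 0.19409.
New p* = 1 − e/c = 1 − 0.46582/0.52600 = 0.11441.
Expected occupied = 281 × 0.11441 = 32.15 ≈ 32.

32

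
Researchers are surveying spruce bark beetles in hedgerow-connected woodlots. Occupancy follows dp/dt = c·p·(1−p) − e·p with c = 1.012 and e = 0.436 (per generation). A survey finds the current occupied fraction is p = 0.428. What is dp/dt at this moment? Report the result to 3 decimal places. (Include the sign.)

Colonization term: c·p·(1−p) = 1.012×0.428×0.5720 = 0.24775.
Extinction term: e·p = 0.18661.
dp/dt = 0.24775 − 0.18661 = 0.06115.

0.061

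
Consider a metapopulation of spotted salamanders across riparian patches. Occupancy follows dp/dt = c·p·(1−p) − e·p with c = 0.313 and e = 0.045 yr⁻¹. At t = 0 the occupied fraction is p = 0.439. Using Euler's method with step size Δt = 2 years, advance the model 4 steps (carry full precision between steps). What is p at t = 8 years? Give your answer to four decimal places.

Update rule: p ← p + [c·p·(1−p) − e·p]·Δt with Δt = 2.
p: 0.43900 → 0.55366  (Δp = +0.11466)
p: 0.55366 → 0.65853  (Δp = +0.10487)
p: 0.65853 → 0.74003  (Δp = +0.08150)
p: 0.74003 → 0.79386  (Δp = +0.05383)

0.7939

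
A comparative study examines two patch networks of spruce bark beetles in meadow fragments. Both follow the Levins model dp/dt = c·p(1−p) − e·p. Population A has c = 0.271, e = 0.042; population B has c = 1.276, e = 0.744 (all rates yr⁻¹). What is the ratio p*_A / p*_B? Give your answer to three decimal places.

A: p*_A = 1 − 0.042/0.271 = 0.8450.
B: p*_B = 1 − 0.744/1.276 = 0.4169.
p*_A / p*_B = 0.8450/0.4169 = 2.0268.

2.027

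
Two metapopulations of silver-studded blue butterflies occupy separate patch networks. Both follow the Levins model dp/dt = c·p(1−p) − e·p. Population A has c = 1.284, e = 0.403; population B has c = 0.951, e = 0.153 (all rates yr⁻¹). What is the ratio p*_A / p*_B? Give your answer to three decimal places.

A: p*_A = 1 − 0.403/1.284 = 0.6861.
B: p*_B = 1 − 0.153/0.951 = 0.8391.
p*_A / p*_B = 0.6861/0.8391 = 0.8177.

0.818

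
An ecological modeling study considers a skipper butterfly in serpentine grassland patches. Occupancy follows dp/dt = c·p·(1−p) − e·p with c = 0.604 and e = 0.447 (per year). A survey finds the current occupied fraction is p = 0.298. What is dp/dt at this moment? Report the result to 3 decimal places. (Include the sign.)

Colonization term: c·p·(1−p) = 0.604×0.298×0.7020 = 0.12635.
Extinction term: e·p = 0.13321.
dp/dt = 0.12635 − 0.13321 = -0.00685.

-0.007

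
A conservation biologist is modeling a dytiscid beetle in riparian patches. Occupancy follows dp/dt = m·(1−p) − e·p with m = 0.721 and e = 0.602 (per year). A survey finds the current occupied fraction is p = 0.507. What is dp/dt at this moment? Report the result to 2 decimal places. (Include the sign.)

Colonization term: m·(1−p) = 0.721×0.4930 = 0.35545.
Extinction term: e·p = 0.30521.
dp/dt = 0.35545 − 0.30521 = 0.05024.

0.05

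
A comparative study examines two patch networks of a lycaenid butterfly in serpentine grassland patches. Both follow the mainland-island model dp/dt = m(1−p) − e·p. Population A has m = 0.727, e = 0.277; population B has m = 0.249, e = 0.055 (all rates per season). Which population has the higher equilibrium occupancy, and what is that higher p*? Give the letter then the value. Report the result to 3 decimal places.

A: p*_A = m/(m+e) = 0.727/1.0040 = 0.7241.
B: p*_B = 0.249/0.3040 = 0.8191.
B is higher at 0.8191.

B, 0.819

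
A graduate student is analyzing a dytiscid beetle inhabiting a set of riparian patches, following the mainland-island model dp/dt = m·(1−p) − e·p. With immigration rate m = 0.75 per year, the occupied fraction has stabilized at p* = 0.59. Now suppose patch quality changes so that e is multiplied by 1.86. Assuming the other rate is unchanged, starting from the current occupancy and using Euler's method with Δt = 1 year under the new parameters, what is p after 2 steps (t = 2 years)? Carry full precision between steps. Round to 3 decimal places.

Balance m(1−p*) = e·p* gives e = m(1−p*)/p* = 0.75×0.41000/0.59000 = 0.52119.
Starting from p₀ = 0.59000; update p ← p + (dp/dt)·Δt with the new parameters.
  1  |  dp/dt·Δt = -0.264450  |  p_1 = 0.325550
  2  |  dp/dt·Δt = +0.190247  |  p_2 = 0.515797

0.516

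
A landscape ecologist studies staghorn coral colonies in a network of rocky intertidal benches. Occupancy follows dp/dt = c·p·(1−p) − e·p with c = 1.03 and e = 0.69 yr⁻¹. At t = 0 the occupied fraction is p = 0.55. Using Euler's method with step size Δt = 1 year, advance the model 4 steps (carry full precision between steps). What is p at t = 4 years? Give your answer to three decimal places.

Update rule: p ← p + [c·p·(1−p) − e·p]·Δt with Δt = 1.
t = 1: p = 0.55000 + (-0.12457) = 0.42543
t = 2: p = 0.42543 + (-0.04177) = 0.38365
t = 3: p = 0.38365 + (-0.02116) = 0.36249
t = 4: p = 0.36249 + (-0.01209) = 0.35040

0.350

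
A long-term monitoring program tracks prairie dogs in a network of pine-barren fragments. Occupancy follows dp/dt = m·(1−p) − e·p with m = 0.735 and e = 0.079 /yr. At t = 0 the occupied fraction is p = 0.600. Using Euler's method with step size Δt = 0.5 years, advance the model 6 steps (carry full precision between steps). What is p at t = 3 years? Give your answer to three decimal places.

0.890

Update rule: p ← p + [m·(1−p) − e·p]·Δt with Δt = 0.5.
  1  |  dp/dt·Δt = +0.123300  |  p_1 = 0.723300
  2  |  dp/dt·Δt = +0.073117  |  p_2 = 0.796417
  3  |  dp/dt·Δt = +0.043358  |  p_3 = 0.839775
  4  |  dp/dt·Δt = +0.025711  |  p_4 = 0.865487
  5  |  dp/dt·Δt = +0.015247  |  p_5 = 0.880734
  6  |  dp/dt·Δt = +0.009041  |  p_6 = 0.889775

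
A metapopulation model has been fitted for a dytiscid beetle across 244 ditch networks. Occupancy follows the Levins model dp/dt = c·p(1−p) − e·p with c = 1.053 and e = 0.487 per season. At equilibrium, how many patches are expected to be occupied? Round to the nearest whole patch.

131

p* = 1 − e/c = 1 − 0.487/1.053 = 0.5375.
Expected occupied patches = N × p* = 244 × 0.5375 = 131.15 ≈ 131.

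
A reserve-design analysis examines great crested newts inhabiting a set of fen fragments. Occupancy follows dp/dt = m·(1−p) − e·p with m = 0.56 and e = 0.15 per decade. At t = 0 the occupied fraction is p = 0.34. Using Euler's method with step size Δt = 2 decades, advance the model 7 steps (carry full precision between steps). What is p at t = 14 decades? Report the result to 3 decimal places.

Update rule: p ← p + [m·(1−p) − e·p]·Δt with Δt = 2.
  1  |  dp/dt·Δt = +0.637200  |  p_1 = 0.977200
  2  |  dp/dt·Δt = -0.267624  |  p_2 = 0.709576
  3  |  dp/dt·Δt = +0.112402  |  p_3 = 0.821978
  4  |  dp/dt·Δt = -0.047209  |  p_4 = 0.774769
  5  |  dp/dt·Δt = +0.019828  |  p_5 = 0.794597
  6  |  dp/dt·Δt = -0.008328  |  p_6 = 0.786269
  7  |  dp/dt·Δt = +0.003498  |  p_7 = 0.789767

0.790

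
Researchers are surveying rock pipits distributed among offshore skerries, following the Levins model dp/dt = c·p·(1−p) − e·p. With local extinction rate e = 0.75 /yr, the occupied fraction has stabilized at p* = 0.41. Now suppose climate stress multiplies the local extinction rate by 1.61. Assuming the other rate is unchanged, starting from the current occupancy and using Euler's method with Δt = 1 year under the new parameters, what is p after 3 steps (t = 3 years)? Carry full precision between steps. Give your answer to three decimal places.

0.146

Balance c(1−p*) = e gives c = e/(1 − 0.41000) = 0.75/0.59000 = 1.27119.
Starting from p₀ = 0.41000; update p ← p + (dp/dt)·Δt with the new parameters.
p: 0.41000 → 0.22242  (Δp = -0.18758)
p: 0.22242 → 0.17370  (Δp = -0.04872)
p: 0.17370 → 0.14641  (Δp = -0.02729)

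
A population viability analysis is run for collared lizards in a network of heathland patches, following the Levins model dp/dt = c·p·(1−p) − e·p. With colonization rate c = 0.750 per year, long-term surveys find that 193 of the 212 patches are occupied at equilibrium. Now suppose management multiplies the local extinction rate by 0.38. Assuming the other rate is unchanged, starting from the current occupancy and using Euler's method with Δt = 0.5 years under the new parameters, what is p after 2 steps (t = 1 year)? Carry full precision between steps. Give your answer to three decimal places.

Observed p* = 193/212 = 0.91038.
Balance c(1−p*) = e gives e = 0.750×(1 − 0.91038) = 0.06722.
Starting from p₀ = 0.91038; update p ← p + (dp/dt)·Δt with the new parameters.
step 1: Δp = +0.01897, p = 0.92935
step 2: Δp = +0.01275, p = 0.94210

0.942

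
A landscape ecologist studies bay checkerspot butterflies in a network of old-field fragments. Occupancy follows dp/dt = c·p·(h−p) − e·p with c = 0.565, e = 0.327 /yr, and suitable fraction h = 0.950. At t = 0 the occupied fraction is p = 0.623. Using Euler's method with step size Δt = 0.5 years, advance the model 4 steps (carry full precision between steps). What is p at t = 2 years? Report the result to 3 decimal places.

0.497

Update rule: p ← p + [c·p·(h−p) − e·p]·Δt with Δt = 0.5.
t = 0.5: p = 0.62300 + (-0.04431) = 0.57869
t = 1: p = 0.57869 + (-0.03391) = 0.54478
t = 1.5: p = 0.54478 + (-0.02671) = 0.51807
t = 2: p = 0.51807 + (-0.02149) = 0.49658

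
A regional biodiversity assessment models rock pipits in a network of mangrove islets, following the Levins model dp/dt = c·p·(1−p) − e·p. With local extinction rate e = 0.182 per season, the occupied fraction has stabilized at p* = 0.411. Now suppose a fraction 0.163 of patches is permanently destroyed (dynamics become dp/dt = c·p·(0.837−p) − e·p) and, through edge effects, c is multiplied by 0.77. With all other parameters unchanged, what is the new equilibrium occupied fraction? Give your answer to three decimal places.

0.072

Balance c(1−p*) = e gives c = e/(1 − 0.41100) = 0.182/0.58900 = 0.30900.
New p* = 0.837 − e/c = 0.837 − 0.18200/0.23793 = 0.07207.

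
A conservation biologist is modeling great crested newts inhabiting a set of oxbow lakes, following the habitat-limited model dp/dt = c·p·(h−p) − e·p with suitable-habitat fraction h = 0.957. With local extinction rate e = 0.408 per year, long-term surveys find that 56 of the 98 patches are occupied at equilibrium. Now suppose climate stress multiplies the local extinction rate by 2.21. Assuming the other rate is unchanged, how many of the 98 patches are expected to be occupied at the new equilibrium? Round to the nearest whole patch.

Observed p* = 56/98 = 0.57143.
Balance c(h−p*) = e gives c = e/(0.957 − 0.57143) = 0.408/0.38557 = 1.05817.
New p* = 0.957 − e/c = 0.957 − 0.90168/1.05817 = 0.10489.
Expected occupied = 98 × 0.10489 = 10.28 ≈ 10.

10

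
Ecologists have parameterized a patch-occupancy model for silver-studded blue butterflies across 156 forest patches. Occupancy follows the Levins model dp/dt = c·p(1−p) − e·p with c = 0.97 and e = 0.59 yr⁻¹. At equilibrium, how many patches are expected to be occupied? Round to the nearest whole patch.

61

p* = 1 − e/c = 1 − 0.59/0.97 = 0.3918.
Expected occupied patches = N × p* = 156 × 0.3918 = 61.11 ≈ 61.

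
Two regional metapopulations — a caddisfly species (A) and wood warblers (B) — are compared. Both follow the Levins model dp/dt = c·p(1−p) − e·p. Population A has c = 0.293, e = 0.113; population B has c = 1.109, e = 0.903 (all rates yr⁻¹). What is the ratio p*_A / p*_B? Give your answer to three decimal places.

3.307

A: p*_A = 1 − 0.113/0.293 = 0.6143.
B: p*_B = 1 − 0.903/1.109 = 0.1858.
p*_A / p*_B = 0.6143/0.1858 = 3.3073.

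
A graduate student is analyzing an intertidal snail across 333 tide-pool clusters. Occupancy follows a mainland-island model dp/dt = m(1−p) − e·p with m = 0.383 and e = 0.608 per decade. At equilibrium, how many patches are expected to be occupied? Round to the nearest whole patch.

p* = m/(m+e) = 0.383/0.9910 = 0.3865.
Expected occupied patches = N × p* = 333 × 0.3865 = 128.70 ≈ 129.

129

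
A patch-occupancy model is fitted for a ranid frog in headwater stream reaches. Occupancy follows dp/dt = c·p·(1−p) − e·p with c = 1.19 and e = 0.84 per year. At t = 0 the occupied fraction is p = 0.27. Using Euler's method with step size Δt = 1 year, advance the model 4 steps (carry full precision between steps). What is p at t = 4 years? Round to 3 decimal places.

0.289

Update rule: p ← p + [c·p·(1−p) − e·p]·Δt with Δt = 1.
  1  |  dp/dt·Δt = +0.007749  |  p_1 = 0.277749
  2  |  dp/dt·Δt = +0.005410  |  p_2 = 0.283159
  3  |  dp/dt·Δt = +0.003693  |  p_3 = 0.286852
  4  |  dp/dt·Δt = +0.002480  |  p_4 = 0.289332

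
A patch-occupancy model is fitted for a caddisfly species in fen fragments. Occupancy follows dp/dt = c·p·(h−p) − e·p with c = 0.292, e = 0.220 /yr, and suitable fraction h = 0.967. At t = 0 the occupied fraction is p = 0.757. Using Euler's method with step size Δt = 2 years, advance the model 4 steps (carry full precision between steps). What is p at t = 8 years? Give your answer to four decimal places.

Update rule: p ← p + [c·p·(h−p) − e·p]·Δt with Δt = 2.
step 1: Δp = -0.24024, p = 0.51676
step 2: Δp = -0.09150, p = 0.42526
step 3: Δp = -0.05257, p = 0.37269
step 4: Δp = -0.03463, p = 0.33806

0.3381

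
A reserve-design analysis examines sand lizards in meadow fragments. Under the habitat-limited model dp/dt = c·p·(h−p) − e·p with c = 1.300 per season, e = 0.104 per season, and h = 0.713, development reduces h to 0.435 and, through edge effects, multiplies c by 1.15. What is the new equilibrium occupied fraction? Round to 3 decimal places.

Before: p* = h − e/c = 0.713 − 0.104/1.300 = 0.713 − 0.0800 = 0.6330.
After: c = 1.495, e = 0.104, h = 0.435; p* = 0.435 − 0.104/1.495 = 0.3654.

0.365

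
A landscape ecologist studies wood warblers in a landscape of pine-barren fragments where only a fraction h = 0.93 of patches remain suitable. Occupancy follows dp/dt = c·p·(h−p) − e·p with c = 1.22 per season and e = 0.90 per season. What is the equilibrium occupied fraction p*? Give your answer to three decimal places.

0.192

Setting dp/dt = 0 and dividing by p* gives c·(h−p*) = e.
So p* = h − e/c = 0.93 − 0.90/1.22 = 0.93 − 0.7377 = 0.1923.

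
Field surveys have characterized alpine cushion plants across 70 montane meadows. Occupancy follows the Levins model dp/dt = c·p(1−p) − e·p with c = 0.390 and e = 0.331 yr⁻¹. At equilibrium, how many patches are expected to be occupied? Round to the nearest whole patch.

p* = 1 − e/c = 1 − 0.331/0.390 = 0.1513.
Expected occupied patches = N × p* = 70 × 0.1513 = 10.59 ≈ 11.

11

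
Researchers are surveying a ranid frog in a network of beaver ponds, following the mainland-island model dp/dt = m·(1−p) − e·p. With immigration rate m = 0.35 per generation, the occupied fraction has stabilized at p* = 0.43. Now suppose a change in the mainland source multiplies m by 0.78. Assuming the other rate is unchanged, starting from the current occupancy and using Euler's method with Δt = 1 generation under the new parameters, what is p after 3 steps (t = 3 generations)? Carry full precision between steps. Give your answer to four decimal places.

0.3715

Balance m(1−p*) = e·p* gives e = m(1−p*)/p* = 0.35×0.57000/0.43000 = 0.46395.
Starting from p₀ = 0.43000; update p ← p + (dp/dt)·Δt with the new parameters.
step 1: Δp = -0.04389, p = 0.38611
step 2: Δp = -0.01155, p = 0.37456
step 3: Δp = -0.00304, p = 0.37153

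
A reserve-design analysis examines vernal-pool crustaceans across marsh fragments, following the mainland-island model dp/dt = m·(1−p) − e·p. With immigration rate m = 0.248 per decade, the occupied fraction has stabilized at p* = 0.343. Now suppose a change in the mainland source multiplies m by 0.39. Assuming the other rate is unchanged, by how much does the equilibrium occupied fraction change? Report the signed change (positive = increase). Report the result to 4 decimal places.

Balance m(1−p*) = e·p* gives e = m(1−p*)/p* = 0.248×0.65700/0.34300 = 0.47503.
New p* = m/(m+e) = 0.09672/(0.09672+0.47503) = 0.16916.
Δp* = 0.16916 − 0.34300 = -0.17384.

-0.1738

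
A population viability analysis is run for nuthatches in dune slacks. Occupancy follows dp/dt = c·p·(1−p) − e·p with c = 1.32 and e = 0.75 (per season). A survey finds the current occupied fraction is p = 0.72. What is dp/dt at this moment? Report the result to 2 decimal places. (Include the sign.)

-0.27

Colonization term: c·p·(1−p) = 1.32×0.72×0.2800 = 0.26611.
Extinction term: e·p = 0.54000.
dp/dt = 0.26611 − 0.54000 = -0.27389.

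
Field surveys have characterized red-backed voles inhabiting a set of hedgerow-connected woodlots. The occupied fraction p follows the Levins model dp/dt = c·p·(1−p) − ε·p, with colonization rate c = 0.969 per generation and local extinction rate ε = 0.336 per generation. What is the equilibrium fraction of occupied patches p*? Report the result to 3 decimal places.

At equilibrium, colonization balances extinction: c·p*·(1−p*) = ε·p*.
So p* = 1 − ε/c = 1 − 0.336/0.969 = 1 − 0.3467 = 0.6533.

0.653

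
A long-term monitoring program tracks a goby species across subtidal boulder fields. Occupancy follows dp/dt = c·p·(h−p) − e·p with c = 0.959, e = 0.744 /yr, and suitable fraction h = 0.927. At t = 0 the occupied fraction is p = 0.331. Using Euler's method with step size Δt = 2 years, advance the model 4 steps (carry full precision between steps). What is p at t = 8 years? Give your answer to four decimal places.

0.1674

Update rule: p ← p + [c·p·(h−p) − e·p]·Δt with Δt = 2.
  1  |  dp/dt·Δt = -0.114153  |  p_1 = 0.216847
  2  |  dp/dt·Δt = -0.027307  |  p_2 = 0.189540
  3  |  dp/dt·Δt = -0.013941  |  p_3 = 0.175599
  4  |  dp/dt·Δt = -0.008220  |  p_4 = 0.167379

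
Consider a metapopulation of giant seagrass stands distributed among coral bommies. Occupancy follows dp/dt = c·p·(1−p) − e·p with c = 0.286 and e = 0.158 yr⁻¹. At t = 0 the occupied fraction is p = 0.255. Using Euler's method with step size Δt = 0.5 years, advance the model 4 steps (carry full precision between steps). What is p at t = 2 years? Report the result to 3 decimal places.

0.283

Update rule: p ← p + [c·p·(1−p) − e·p]·Δt with Δt = 0.5.
  1  |  dp/dt·Δt = +0.007021  |  p_1 = 0.262021
  2  |  dp/dt·Δt = +0.006952  |  p_2 = 0.268973
  3  |  dp/dt·Δt = +0.006869  |  p_3 = 0.275842
  4  |  dp/dt·Δt = +0.006773  |  p_4 = 0.282615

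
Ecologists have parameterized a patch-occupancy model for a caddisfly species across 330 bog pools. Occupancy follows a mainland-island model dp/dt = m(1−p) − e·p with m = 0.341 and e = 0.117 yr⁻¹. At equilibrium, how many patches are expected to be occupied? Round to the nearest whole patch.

p* = m/(m+e) = 0.341/0.4580 = 0.7445.
Expected occupied patches = N × p* = 330 × 0.7445 = 245.70 ≈ 246.

246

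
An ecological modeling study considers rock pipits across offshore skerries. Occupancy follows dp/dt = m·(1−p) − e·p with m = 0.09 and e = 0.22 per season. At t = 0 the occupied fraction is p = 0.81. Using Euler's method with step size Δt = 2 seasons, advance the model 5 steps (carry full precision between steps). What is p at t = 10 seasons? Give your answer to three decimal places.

Update rule: p ← p + [m·(1−p) − e·p]·Δt with Δt = 2.
p: 0.81000 → 0.48780  (Δp = -0.32220)
p: 0.48780 → 0.36536  (Δp = -0.12244)
p: 0.36536 → 0.31884  (Δp = -0.04653)
p: 0.31884 → 0.30116  (Δp = -0.01768)
p: 0.30116 → 0.29444  (Δp = -0.00672)

0.294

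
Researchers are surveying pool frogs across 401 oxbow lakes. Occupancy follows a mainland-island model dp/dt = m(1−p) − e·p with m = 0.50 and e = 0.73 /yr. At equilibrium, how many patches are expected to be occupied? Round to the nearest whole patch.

163

p* = m/(m+e) = 0.50/1.2300 = 0.4065.
Expected occupied patches = N × p* = 401 × 0.4065 = 163.01 ≈ 163.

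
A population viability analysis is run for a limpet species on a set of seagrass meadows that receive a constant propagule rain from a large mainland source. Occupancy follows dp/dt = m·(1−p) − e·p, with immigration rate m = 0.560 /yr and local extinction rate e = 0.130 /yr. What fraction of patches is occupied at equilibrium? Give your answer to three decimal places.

At equilibrium the propagule rain into empty patches balances local extinction: m(1−p*) = e·p*.
p* = m/(m+e) = 0.560/(0.560+0.130) = 0.560/0.6900 = 0.8116.

0.812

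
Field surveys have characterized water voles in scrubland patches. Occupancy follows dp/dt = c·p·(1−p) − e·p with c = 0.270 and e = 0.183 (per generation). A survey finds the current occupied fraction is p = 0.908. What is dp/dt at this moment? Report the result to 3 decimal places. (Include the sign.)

-0.144

Colonization term: c·p·(1−p) = 0.270×0.908×0.0920 = 0.02255.
Extinction term: e·p = 0.16616.
dp/dt = 0.02255 − 0.16616 = -0.14361.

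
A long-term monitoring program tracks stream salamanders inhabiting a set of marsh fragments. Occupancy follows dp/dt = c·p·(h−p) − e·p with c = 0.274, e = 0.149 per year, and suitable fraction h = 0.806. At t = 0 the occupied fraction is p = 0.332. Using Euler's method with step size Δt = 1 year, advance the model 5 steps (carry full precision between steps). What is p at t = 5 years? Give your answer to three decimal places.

0.306

Update rule: p ← p + [c·p·(h−p) − e·p]·Δt with Δt = 1.
p: 0.33200 → 0.32565  (Δp = -0.00635)
p: 0.32565 → 0.31999  (Δp = -0.00566)
p: 0.31999 → 0.31492  (Δp = -0.00507)
p: 0.31492 → 0.31037  (Δp = -0.00455)
p: 0.31037 → 0.30628  (Δp = -0.00410)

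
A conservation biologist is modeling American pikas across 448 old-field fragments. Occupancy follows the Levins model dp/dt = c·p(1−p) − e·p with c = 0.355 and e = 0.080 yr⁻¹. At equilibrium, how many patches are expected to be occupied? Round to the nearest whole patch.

347

p* = 1 − e/c = 1 − 0.080/0.355 = 0.7746.
Expected occupied patches = N × p* = 448 × 0.7746 = 347.04 ≈ 347.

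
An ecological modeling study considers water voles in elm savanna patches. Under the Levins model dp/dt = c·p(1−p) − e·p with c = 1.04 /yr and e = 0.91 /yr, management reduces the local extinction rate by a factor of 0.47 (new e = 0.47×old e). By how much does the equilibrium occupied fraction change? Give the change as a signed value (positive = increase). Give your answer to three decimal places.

0.464

Before: p* = 1 − 0.91/1.04 = 0.1250.
After the change, c = 1.04, e = 0.4277, so p* = 1 − 0.4277/1.04 = 0.5888.
Δp* = 0.5888 − 0.1250 = +0.4638.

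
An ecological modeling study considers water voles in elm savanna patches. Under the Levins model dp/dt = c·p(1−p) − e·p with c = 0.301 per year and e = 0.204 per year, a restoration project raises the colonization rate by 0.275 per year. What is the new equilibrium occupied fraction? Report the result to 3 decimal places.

Before: p* = 1 − 0.204/0.301 = 0.3223.
After the change, c = 0.576, e = 0.204, so p* = 1 − 0.204/0.576 = 0.6458.

0.646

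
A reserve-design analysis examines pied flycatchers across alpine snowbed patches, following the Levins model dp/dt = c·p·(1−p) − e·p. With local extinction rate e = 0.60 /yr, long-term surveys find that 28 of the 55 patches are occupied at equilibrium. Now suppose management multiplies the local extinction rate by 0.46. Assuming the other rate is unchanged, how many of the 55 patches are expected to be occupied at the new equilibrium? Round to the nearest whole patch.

43

Observed p* = 28/55 = 0.50909.
Balance c(1−p*) = e gives c = e/(1 − 0.50909) = 0.60/0.49091 = 1.22222.
New p* = 1 − e/c = 1 − 0.27600/1.22222 = 0.77418.
Expected occupied = 55 × 0.77418 = 42.58 ≈ 43.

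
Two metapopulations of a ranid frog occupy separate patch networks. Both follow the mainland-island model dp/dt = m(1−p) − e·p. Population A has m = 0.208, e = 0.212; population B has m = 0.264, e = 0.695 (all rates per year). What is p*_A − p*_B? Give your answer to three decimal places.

A: p*_A = m/(m+e) = 0.208/0.4200 = 0.4952.
B: p*_B = 0.264/0.9590 = 0.2753.
p*_A − p*_B = 0.4952 − 0.2753 = 0.2200.

0.220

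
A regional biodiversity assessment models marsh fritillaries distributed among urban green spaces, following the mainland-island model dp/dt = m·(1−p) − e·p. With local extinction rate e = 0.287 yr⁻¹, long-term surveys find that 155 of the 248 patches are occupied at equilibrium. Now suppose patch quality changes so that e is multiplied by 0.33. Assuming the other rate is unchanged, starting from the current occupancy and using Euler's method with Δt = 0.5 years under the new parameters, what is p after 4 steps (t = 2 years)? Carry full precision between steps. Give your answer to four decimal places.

Observed p* = 155/248 = 0.62500.
Balance m(1−p*) = e·p* gives m = e·p*/(1−p*) = 0.287×0.62500/0.37500 = 0.47833.
Starting from p₀ = 0.62500; update p ← p + (dp/dt)·Δt with the new parameters.
p: 0.62500 → 0.68509  (Δp = +0.06009)
p: 0.68509 → 0.72796  (Δp = +0.04287)
p: 0.72796 → 0.75855  (Δp = +0.03059)
p: 0.75855 → 0.78038  (Δp = +0.02182)

0.7804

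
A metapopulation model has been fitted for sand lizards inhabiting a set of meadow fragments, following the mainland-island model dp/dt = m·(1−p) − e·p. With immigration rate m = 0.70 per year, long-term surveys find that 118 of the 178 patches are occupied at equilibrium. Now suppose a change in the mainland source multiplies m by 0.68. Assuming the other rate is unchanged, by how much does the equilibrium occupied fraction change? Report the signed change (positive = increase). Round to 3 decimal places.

-0.091

Observed p* = 118/178 = 0.66292.
Balance m(1−p*) = e·p* gives e = m(1−p*)/p* = 0.70×0.33708/0.66292 = 0.35593.
New p* = m/(m+e) = 0.47600/(0.47600+0.35593) = 0.57216.
Δp* = 0.57216 − 0.66292 = -0.09076.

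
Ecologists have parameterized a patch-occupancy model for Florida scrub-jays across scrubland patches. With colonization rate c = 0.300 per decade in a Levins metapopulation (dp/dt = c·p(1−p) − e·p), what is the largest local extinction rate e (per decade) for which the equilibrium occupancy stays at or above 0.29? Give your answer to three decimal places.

0.213

1 − e/c ≥ 0.29 ⇒ e ≤ c(1 − 0.29) = 0.300 × 0.7100.
e_max = 0.2130.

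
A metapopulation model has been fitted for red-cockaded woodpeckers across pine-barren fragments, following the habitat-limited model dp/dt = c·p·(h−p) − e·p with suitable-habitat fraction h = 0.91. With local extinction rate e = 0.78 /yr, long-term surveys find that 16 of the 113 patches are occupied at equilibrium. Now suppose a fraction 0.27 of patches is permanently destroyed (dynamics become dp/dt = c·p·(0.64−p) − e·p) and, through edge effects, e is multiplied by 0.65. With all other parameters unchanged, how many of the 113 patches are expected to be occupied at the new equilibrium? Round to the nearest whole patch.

Observed p* = 16/113 = 0.14159.
Balance c(h−p*) = e gives c = e/(0.91 − 0.14159) = 0.78/0.76841 = 1.01508.
New p* = 0.64 − e/c = 0.64 − 0.50700/1.01508 = 0.14053.
Expected occupied = 113 × 0.14053 = 15.88 ≈ 16.

16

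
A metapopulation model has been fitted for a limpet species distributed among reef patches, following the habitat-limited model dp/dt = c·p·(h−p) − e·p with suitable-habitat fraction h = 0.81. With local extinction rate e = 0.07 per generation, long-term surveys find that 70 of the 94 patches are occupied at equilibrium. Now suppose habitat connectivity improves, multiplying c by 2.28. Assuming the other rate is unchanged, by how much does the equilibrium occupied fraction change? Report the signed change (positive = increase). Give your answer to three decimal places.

Observed p* = 70/94 = 0.74468.
Balance c(h−p*) = e gives c = e/(0.81 − 0.74468) = 0.07/0.06532 = 1.07165.
New p* = 0.81 − e/c = 0.81 − 0.07000/2.44336 = 0.78135.
Δp* = 0.78135 − 0.74468 = +0.03667.

0.037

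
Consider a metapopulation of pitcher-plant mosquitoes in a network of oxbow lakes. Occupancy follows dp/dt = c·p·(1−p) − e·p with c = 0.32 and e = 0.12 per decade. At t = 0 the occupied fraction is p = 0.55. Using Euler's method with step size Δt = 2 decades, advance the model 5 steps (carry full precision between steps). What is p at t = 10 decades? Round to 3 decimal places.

Update rule: p ← p + [c·p·(1−p) − e·p]·Δt with Δt = 2.
t = 2: p = 0.55000 + (+0.02640) = 0.57640
t = 4: p = 0.57640 + (+0.01793) = 0.59433
t = 6: p = 0.59433 + (+0.01167) = 0.60599
t = 8: p = 0.60599 + (+0.00737) = 0.61337
t = 10: p = 0.61337 + (+0.00457) = 0.61793

0.618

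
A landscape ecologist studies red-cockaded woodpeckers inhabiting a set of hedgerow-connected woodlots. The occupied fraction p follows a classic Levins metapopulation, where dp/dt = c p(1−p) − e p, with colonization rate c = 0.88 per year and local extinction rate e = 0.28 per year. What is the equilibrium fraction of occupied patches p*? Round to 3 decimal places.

0.682

Setting dp/dt = 0 and dividing through by p* gives c·(1−p*) = e.
So p* = 1 − e/c = 1 − 0.28/0.88 = 1 − 0.3182 = 0.6818.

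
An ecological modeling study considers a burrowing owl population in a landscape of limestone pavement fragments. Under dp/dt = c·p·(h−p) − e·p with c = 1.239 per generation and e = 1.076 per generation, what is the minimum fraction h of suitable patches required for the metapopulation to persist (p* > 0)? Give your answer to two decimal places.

p* = h − e/c is positive only when h > e/c.
h_min = e/c = 1.076/1.239 = 0.8684.

0.87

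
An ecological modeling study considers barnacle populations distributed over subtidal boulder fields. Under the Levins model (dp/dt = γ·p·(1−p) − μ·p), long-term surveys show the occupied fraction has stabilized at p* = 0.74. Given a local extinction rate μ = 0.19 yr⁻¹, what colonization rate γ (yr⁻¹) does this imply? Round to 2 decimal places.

At equilibrium γ(1−p*) = μ, so γ = μ/(1−p*).
γ = 0.19/(1 − 0.74) = 0.19/0.2600 = 0.7308.

0.73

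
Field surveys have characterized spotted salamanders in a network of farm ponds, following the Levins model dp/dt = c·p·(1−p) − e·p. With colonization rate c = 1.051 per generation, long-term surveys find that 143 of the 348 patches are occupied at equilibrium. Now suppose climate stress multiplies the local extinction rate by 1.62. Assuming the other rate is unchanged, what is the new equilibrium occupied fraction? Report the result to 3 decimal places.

0.046

Observed p* = 143/348 = 0.41092.
Balance c(1−p*) = e gives e = 1.051×(1 − 0.41092) = 0.61912.
New p* = 1 − e/c = 1 − 1.00297/1.05100 = 0.04570.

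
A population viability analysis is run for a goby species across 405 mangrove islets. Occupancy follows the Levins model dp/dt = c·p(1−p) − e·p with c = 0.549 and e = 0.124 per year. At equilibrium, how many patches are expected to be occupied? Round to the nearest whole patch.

p* = 1 − e/c = 1 − 0.124/0.549 = 0.7741.
Expected occupied patches = N × p* = 405 × 0.7741 = 313.52 ≈ 314.

314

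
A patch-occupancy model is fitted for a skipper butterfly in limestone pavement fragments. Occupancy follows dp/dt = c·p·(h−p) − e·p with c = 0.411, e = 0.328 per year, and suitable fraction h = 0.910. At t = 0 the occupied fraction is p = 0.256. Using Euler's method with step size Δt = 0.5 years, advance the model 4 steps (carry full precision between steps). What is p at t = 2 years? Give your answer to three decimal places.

Update rule: p ← p + [c·p·(h−p) − e·p]·Δt with Δt = 0.5.
t = 0.5: p = 0.25600 + (-0.00758) = 0.24842
t = 1: p = 0.24842 + (-0.00697) = 0.24145
t = 1.5: p = 0.24145 + (-0.00643) = 0.23503
t = 2: p = 0.23503 + (-0.00594) = 0.22908

0.229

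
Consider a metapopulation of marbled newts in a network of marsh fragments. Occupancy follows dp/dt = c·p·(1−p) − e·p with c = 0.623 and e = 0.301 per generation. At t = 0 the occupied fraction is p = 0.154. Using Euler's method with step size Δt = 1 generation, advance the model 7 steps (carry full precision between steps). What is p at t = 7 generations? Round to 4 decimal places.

Update rule: p ← p + [c·p·(1−p) − e·p]·Δt with Δt = 1.
t = 1: p = 0.15400 + (+0.03481) = 0.18881
t = 2: p = 0.18881 + (+0.03859) = 0.22740
t = 3: p = 0.22740 + (+0.04101) = 0.26841
t = 4: p = 0.26841 + (+0.04154) = 0.30995
t = 5: p = 0.30995 + (+0.03995) = 0.34991
t = 6: p = 0.34991 + (+0.03639) = 0.38630
t = 7: p = 0.38630 + (+0.03142) = 0.41772

0.4177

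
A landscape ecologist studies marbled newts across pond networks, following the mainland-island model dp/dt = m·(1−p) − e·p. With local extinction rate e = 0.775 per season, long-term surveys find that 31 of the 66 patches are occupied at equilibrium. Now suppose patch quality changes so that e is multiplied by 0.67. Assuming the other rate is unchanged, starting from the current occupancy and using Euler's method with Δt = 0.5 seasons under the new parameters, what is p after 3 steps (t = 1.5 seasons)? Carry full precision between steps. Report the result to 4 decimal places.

0.5631

Observed p* = 31/66 = 0.46970.
Balance m(1−p*) = e·p* gives m = e·p*/(1−p*) = 0.775×0.46970/0.53030 = 0.68643.
Starting from p₀ = 0.46970; update p ← p + (dp/dt)·Δt with the new parameters.
  1  |  dp/dt·Δt = +0.060062  |  p_1 = 0.529759
  2  |  dp/dt·Δt = +0.023854  |  p_2 = 0.553614
  3  |  dp/dt·Δt = +0.009474  |  p_3 = 0.563088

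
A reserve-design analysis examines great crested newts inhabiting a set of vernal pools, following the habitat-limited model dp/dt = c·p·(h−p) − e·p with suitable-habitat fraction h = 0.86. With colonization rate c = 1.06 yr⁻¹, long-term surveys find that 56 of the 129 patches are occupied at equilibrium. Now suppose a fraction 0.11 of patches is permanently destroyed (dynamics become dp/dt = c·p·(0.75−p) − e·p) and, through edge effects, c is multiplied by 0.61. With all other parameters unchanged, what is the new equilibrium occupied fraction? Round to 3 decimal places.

0.052

Observed p* = 56/129 = 0.43411.
Balance c(h−p*) = e gives e = 1.06×(0.86 − 0.43411) = 0.45144.
New p* = 0.75 − e/c = 0.75 − 0.45144/0.64660 = 0.05182.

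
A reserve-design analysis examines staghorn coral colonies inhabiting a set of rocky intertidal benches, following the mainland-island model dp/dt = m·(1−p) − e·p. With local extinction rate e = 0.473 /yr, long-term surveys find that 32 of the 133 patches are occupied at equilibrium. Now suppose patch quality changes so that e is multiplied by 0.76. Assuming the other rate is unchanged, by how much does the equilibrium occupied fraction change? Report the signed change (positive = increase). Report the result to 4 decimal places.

Observed p* = 32/133 = 0.24060.
Balance m(1−p*) = e·p* gives m = e·p*/(1−p*) = 0.473×0.24060/0.75940 = 0.14986.
New p* = m/(m+e) = 0.14986/(0.14986+0.35948) = 0.29422.
Δp* = 0.29422 − 0.24060 = +0.05362.

0.0536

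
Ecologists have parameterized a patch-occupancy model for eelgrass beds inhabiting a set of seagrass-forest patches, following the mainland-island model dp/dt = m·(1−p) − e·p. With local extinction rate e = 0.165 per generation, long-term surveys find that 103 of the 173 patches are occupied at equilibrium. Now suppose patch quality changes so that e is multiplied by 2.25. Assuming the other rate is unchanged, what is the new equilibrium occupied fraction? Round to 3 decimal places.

Observed p* = 103/173 = 0.59538.
Balance m(1−p*) = e·p* gives m = e·p*/(1−p*) = 0.165×0.59538/0.40462 = 0.24279.
New p* = m/(m+e) = 0.24279/(0.24279+0.37125) = 0.39540.

0.395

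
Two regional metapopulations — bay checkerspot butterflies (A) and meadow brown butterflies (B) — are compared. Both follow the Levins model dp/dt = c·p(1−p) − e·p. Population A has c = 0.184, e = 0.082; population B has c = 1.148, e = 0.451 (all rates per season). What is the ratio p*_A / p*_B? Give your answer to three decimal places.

0.913

A: p*_A = 1 − 0.082/0.184 = 0.5543.
B: p*_B = 1 − 0.451/1.148 = 0.6071.
p*_A / p*_B = 0.5543/0.6071 = 0.9130.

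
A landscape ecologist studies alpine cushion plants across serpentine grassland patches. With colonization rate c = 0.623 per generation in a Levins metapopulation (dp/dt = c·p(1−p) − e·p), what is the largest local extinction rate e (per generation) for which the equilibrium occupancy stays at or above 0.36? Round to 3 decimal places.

1 − e/c ≥ 0.36 ⇒ e ≤ c(1 − 0.36) = 0.623 × 0.6400.
e_max = 0.3987.

0.399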